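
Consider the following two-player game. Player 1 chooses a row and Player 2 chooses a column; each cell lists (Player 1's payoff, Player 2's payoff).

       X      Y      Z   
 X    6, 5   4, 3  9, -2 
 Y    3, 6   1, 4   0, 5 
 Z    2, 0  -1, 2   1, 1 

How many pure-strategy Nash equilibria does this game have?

Both X: Player 1 gets 6 (best alternative 3); Player 2 gets 5 (best alternative 3). Neither deviates — NE.
Both Y is not a NE: Player 1 would switch to X (4 > 1).
No other cell survives both best-response checks, so there is 1 pure NE.

1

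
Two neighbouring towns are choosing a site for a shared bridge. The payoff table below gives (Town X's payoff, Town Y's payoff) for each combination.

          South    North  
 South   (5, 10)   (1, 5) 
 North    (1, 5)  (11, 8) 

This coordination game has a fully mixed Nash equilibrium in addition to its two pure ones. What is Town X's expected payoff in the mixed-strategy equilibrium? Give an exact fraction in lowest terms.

Town Y mixes with probability q on South, chosen so Town X is indifferent: 5q + 1(1−q) = 1q + 11(1−q) gives q = 5/7.
Town X's expected payoff (from either row, since indifferent) is 5·5/7 + 1·2/7 = 27/7.

27/7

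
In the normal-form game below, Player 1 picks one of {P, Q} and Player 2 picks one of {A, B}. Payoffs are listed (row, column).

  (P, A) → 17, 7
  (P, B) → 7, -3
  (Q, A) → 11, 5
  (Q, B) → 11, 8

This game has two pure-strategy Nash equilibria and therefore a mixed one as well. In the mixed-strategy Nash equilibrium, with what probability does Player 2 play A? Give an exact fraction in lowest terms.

Player 2's mix q on A must make Player 1 indifferent between P and Q.
Player 1's payoff from P: 17q + 7(1−q). From Q: 11q + 11(1−q).
Set equal: 6q = 4(1−q) → q = 4/10 = 2/5.

2/5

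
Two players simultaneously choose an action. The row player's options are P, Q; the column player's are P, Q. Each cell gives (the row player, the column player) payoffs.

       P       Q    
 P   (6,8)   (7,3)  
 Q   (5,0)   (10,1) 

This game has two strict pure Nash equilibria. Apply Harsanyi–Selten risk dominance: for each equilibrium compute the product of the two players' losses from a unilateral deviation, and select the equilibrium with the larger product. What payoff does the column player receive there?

At both P: the row player loses 6 − 5 = 1 by deviating; the column player loses 8 − 3 = 5. Product = 1·5 = 5.
At both Q: the row player loses 10 − 7 = 3 by deviating; the column player loses 1 − 0 = 1. Product = 3·1 = 3.
5 > 3, so both P is risk-dominant. The column player's payoff there is 8.

8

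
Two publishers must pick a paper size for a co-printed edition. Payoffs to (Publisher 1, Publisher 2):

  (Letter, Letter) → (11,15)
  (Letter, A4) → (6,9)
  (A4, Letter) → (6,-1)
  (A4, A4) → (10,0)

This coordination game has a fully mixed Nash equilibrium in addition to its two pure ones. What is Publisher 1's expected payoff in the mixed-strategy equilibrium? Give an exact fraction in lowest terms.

74/9

Publisher 2 mixes with probability q on Letter, chosen so Publisher 1 is indifferent: 11q + 6(1−q) = 6q + 10(1−q) gives q = 4/9.
Publisher 1's expected payoff (from either row, since indifferent) is 11·4/9 + 6·5/9 = 74/9.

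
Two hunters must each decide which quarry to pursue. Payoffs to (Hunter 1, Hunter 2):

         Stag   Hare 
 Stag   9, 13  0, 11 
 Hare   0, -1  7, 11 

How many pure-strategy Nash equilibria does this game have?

2

Both Stag: Hunter 1 gets 9 (best alternative 0); Hunter 2 gets 13 (best alternative 11). Neither deviates — NE.
Both Hare: Hunter 1 gets 7 (best alternative 0); Hunter 2 gets 11 (best alternative -1). Neither deviates — NE.
(Hare, Stag) is not a NE: Hunter 1 would switch to Stag (9 > 0).
No other cell survives both best-response checks, so there are 2 pure NE.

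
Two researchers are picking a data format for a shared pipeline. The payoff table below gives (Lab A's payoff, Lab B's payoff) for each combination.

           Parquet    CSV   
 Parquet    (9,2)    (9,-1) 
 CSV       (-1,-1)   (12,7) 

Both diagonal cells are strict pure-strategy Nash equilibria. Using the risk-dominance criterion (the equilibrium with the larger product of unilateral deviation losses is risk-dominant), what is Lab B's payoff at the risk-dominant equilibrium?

2

At both Parquet: Lab A loses 9 − (-1) = 10 by deviating; Lab B loses 2 − (-1) = 3. Product = 10·3 = 30.
At both CSV: Lab A loses 12 − 9 = 3 by deviating; Lab B loses 7 − (-1) = 8. Product = 3·8 = 24.
30 > 24, so both Parquet is risk-dominant. Lab B's payoff there is 2.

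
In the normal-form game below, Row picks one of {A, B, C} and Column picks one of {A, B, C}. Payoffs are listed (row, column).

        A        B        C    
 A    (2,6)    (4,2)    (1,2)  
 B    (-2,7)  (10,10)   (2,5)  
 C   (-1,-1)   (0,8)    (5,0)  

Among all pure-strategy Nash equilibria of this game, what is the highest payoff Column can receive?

10

Both A is a pure NE (Row: 2 ≥ -1; Column: 6 ≥ 2). Column gets 6.
Both B is a pure NE (Row: 10 ≥ 4; Column: 10 ≥ 7). Column gets 10.
Every other cell has a profitable deviation for at least one player. Highest of {6, 10} is 10.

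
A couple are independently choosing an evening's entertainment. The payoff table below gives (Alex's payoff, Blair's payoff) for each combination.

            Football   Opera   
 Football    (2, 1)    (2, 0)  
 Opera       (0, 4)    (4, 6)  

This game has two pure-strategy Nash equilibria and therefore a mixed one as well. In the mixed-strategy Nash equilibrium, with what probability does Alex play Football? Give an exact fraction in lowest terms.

2/3

Alex's mix p on Football must make Blair indifferent between Football and Opera.
Blair's payoff from Football: 1p + 4(1−p). From Opera: 0p + 6(1−p).
Set equal: 1p = 2(1−p) → p = 2/3.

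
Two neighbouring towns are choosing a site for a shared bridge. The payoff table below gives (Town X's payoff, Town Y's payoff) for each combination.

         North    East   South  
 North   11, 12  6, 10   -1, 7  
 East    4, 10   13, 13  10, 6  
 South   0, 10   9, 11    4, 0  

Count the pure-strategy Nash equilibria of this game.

Both North: Town X gets 11 (best alternative 4); Town Y gets 12 (best alternative 10). Neither deviates — NE.
Both East: Town X gets 13 (best alternative 9); Town Y gets 13 (best alternative 10). Neither deviates — NE.
Both South is not a NE: Town X would switch to East (10 > 4).
No other cell survives both best-response checks, so there are 2 pure NE.

2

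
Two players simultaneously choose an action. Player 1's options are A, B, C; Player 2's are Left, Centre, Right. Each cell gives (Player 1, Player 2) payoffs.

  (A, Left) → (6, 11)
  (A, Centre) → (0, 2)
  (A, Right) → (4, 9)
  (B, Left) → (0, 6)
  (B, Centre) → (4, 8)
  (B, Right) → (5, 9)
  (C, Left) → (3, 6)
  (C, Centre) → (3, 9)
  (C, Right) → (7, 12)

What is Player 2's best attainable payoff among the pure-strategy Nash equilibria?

12

(A, Left) is a pure NE (Player 1: 6 ≥ 3; Player 2: 11 ≥ 9). Player 2 gets 11.
(C, Right) is a pure NE (Player 1: 7 ≥ 5; Player 2: 12 ≥ 9). Player 2 gets 12.
Every other cell has a profitable deviation for at least one player. Highest of {11, 12} is 12.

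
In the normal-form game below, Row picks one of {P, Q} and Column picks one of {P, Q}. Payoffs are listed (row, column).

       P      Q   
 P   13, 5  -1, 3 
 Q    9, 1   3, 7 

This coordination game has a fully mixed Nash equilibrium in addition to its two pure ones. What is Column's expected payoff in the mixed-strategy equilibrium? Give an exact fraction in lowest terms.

4

Row mixes with probability p on P, chosen so Column is indifferent: 5p + 1(1−p) = 3p + 7(1−p) gives p = 3/4.
Column's expected payoff is 5·3/4 + 1·1/4 = 4.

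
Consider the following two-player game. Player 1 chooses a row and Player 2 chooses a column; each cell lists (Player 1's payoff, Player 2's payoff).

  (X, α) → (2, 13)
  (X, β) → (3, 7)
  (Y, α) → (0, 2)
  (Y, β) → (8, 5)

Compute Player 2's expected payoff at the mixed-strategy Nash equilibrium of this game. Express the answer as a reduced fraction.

Player 1 mixes with probability p on X, chosen so Player 2 is indifferent: 13p + 2(1−p) = 7p + 5(1−p) gives p = 1/3.
Player 2's expected payoff is 13·1/3 + 2·2/3 = 17/3.

17/3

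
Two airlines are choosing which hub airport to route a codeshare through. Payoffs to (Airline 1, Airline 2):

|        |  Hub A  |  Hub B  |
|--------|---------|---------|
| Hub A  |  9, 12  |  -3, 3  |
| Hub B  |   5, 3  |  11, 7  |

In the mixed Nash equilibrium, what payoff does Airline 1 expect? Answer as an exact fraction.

Airline 2 mixes with probability q on Hub A, chosen so Airline 1 is indifferent: 9q + (-3)(1−q) = 5q + 11(1−q) gives q = 7/9.
Airline 1's expected payoff (from either row, since indifferent) is 9·7/9 + (-3)·2/9 = 19/3.

19/3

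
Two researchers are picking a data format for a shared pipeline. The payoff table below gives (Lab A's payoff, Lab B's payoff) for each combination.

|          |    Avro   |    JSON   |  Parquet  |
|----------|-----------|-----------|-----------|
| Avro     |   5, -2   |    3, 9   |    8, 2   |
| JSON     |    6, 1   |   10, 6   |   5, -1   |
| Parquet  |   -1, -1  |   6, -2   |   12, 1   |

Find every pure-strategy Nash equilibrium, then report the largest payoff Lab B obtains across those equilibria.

Both JSON is a pure NE (Lab A: 10 ≥ 6; Lab B: 6 ≥ 1). Lab B gets 6.
Both Parquet is a pure NE (Lab A: 12 ≥ 8; Lab B: 1 ≥ -1). Lab B gets 1.
Every other cell has a profitable deviation for at least one player. Highest of {6, 1} is 6.

6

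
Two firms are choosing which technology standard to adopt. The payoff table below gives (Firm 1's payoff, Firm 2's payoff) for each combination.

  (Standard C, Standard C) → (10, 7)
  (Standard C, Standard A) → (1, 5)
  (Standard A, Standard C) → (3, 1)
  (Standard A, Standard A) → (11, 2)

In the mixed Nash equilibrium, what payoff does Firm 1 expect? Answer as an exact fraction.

Firm 2 mixes with probability q on Standard C, chosen so Firm 1 is indifferent: 10q + 1(1−q) = 3q + 11(1−q) gives q = 10/17.
Firm 1's expected payoff (from either row, since indifferent) is 10·10/17 + 1·7/17 = 107/17.

107/17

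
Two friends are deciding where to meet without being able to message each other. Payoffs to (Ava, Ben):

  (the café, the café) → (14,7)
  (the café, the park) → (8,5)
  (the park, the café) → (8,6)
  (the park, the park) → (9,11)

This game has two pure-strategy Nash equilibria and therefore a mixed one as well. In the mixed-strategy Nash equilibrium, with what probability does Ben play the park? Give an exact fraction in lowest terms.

6/7

Ben's mix q on the café must make Ava indifferent between the café and the park.
Ava's payoff from the café: 14q + 8(1−q). From the park: 8q + 9(1−q).
Set equal: 6q = 1(1−q) → q = 1/7.
Probability on the park is 1 − 1/7 = 6/7.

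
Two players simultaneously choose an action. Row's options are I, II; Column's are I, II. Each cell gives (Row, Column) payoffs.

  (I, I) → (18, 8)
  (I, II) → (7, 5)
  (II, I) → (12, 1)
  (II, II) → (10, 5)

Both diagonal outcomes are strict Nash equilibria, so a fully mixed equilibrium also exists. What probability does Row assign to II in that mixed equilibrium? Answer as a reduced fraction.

3/7

Row's mix p on I must make Column indifferent between I and II.
Column's payoff from I: 8p + 1(1−p). From II: 5p + 5(1−p).
Set equal: 3p = 4(1−p) → p = 4/7.
Probability on II is 1 − 4/7 = 3/7.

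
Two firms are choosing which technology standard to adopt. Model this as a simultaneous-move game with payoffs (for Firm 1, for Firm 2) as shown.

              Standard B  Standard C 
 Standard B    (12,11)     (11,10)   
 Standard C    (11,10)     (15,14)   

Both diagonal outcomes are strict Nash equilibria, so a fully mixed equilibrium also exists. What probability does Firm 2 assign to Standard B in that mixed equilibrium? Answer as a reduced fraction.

Firm 2's mix q on Standard B must make Firm 1 indifferent between Standard B and Standard C.
Firm 1's payoff from Standard B: 12q + 11(1−q). From Standard C: 11q + 15(1−q).
Set equal: 1q = 4(1−q) → q = 4/5.

4/5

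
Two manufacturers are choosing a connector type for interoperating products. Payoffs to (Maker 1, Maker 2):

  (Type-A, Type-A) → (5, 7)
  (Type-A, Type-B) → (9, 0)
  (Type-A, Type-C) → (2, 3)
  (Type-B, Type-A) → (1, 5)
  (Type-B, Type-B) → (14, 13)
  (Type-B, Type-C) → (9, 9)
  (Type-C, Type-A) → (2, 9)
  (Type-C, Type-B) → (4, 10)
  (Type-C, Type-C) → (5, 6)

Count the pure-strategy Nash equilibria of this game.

2

Both Type-A: Maker 1 gets 5 (best alternative 2); Maker 2 gets 7 (best alternative 3). Neither deviates — NE.
Both Type-B: Maker 1 gets 14 (best alternative 9); Maker 2 gets 13 (best alternative 9). Neither deviates — NE.
Both Type-C is not a NE: Maker 1 would switch to Type-B (9 > 5).
No other cell survives both best-response checks, so there are 2 pure NE.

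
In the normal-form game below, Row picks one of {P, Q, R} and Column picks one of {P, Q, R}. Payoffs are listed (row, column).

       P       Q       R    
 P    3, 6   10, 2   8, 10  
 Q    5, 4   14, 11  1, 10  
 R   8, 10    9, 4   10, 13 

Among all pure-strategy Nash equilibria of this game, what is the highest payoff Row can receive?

14

Both Q is a pure NE (Row: 14 ≥ 10; Column: 11 ≥ 10). Row gets 14.
Both R is a pure NE (Row: 10 ≥ 8; Column: 13 ≥ 10). Row gets 10.
Every other cell has a profitable deviation for at least one player. Highest of {14, 10} is 14.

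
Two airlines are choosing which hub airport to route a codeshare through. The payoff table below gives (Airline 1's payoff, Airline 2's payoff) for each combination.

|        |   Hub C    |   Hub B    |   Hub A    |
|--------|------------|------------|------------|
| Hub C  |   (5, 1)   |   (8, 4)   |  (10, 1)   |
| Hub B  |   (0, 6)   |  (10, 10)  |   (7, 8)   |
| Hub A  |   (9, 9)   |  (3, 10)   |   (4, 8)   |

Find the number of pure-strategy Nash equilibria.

1

Both Hub B: Airline 1 gets 10 (best alternative 8); Airline 2 gets 10 (best alternative 8). Neither deviates — NE.
Both Hub A is not a NE: Airline 1 would switch to Hub C (10 > 4).
No other cell survives both best-response checks, so there is 1 pure NE.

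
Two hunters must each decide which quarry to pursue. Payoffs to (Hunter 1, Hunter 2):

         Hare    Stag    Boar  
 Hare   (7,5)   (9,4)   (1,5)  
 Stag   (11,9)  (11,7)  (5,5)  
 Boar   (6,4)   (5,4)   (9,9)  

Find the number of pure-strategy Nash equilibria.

2

(Stag, Hare): Hunter 1 gets 11 (best alternative 7); Hunter 2 gets 9 (best alternative 7). Neither deviates — NE.
Both Boar: Hunter 1 gets 9 (best alternative 5); Hunter 2 gets 9 (best alternative 4). Neither deviates — NE.
Both Stag is not a NE: Hunter 2 would switch to Hare (9 > 7).
No other cell survives both best-response checks, so there are 2 pure NE.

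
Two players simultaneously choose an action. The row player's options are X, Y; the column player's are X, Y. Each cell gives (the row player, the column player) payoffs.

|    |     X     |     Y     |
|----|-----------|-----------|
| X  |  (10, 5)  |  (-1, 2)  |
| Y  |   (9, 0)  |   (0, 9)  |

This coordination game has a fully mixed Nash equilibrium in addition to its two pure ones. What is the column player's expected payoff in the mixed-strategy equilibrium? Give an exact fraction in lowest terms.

15/4

The row player mixes with probability p on X, chosen so the column player is indifferent: 5p + 0(1−p) = 2p + 9(1−p) gives p = 3/4.
The column player's expected payoff is 5·3/4 + 0·1/4 = 15/4.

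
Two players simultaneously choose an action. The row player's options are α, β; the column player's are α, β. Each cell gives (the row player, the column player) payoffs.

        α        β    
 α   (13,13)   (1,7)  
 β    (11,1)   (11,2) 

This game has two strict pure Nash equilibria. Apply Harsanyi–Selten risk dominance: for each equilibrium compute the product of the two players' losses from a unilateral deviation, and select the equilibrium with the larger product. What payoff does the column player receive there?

At both α: the row player loses 13 − 11 = 2 by deviating; the column player loses 13 − 7 = 6. Product = 2·6 = 12.
At both β: the row player loses 11 − 1 = 10 by deviating; the column player loses 2 − 1 = 1. Product = 10·1 = 10.
12 > 10, so both α is risk-dominant. The column player's payoff there is 13.

13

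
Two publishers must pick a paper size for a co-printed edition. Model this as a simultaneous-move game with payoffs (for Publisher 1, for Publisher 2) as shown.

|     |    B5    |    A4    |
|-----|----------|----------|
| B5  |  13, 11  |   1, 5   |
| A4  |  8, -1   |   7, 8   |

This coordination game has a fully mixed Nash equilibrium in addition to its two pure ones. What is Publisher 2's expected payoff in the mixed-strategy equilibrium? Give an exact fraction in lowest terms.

31/5

Publisher 1 mixes with probability p on B5, chosen so Publisher 2 is indifferent: 11p + (-1)(1−p) = 5p + 8(1−p) gives p = 3/5.
Publisher 2's expected payoff is 11·3/5 + (-1)·2/5 = 31/5.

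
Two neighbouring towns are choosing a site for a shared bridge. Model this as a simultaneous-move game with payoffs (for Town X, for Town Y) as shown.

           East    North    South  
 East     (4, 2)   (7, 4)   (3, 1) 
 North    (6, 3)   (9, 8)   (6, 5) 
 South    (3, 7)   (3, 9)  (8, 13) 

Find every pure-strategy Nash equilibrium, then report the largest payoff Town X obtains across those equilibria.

9

Both North is a pure NE (Town X: 9 ≥ 7; Town Y: 8 ≥ 5). Town X gets 9.
Both South is a pure NE (Town X: 8 ≥ 6; Town Y: 13 ≥ 9). Town X gets 8.
Every other cell has a profitable deviation for at least one player. Highest of {9, 8} is 9.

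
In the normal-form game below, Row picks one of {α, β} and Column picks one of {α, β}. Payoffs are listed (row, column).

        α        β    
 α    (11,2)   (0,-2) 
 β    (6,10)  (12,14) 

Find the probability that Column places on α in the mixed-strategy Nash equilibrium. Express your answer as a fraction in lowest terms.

Column's mix q on α must make Row indifferent between α and β.
Row's payoff from α: 11q + 0(1−q). From β: 6q + 12(1−q).
Set equal: 5q = 12(1−q) → q = 12/17.

12/17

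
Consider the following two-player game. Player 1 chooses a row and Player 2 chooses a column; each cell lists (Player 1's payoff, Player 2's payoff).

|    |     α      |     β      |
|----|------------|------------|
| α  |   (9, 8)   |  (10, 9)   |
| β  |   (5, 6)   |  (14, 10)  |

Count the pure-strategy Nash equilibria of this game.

1

Both β: Player 1 gets 14 (best alternative 10); Player 2 gets 10 (best alternative 6). Neither deviates — NE.
Both α is not a NE: Player 2 would switch to β (9 > 8).
No other cell survives both best-response checks, so there is 1 pure NE.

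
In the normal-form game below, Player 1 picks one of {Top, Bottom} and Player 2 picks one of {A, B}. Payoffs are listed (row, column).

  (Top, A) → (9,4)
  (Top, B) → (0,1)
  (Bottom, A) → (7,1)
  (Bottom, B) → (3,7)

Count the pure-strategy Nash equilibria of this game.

2

(Top, A): Player 1 gets 9 (best alternative 7); Player 2 gets 4 (best alternative 1). Neither deviates — NE.
(Bottom, B): Player 1 gets 3 (best alternative 0); Player 2 gets 7 (best alternative 1). Neither deviates — NE.
(Bottom, A) is not a NE: Player 1 would switch to Top (9 > 7).
No other cell survives both best-response checks, so there are 2 pure NE.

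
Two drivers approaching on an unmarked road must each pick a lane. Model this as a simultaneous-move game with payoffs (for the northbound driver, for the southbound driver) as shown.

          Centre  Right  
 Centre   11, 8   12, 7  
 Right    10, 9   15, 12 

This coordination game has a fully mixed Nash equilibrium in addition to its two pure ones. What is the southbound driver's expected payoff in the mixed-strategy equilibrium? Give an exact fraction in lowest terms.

33/4

The northbound driver mixes with probability p on Centre, chosen so the southbound driver is indifferent: 8p + 9(1−p) = 7p + 12(1−p) gives p = 3/4.
The southbound driver's expected payoff is 8·3/4 + 9·1/4 = 33/4.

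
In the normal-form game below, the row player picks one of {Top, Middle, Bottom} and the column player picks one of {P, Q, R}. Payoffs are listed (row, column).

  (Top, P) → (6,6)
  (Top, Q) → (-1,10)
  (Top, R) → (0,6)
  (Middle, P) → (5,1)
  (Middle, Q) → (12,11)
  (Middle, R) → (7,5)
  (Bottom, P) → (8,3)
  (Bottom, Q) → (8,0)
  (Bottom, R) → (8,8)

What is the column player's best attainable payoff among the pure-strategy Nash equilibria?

11

(Middle, Q) is a pure NE (the row player: 12 ≥ 8; the column player: 11 ≥ 5). The column player gets 11.
(Bottom, R) is a pure NE (the row player: 8 ≥ 7; the column player: 8 ≥ 3). The column player gets 8.
Every other cell has a profitable deviation for at least one player. Highest of {11, 8} is 11.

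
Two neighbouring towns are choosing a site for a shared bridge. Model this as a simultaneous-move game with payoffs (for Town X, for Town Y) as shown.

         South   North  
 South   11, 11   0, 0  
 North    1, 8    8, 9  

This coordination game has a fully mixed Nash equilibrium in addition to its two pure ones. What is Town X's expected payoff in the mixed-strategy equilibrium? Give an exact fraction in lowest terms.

Town Y mixes with probability q on South, chosen so Town X is indifferent: 11q + 0(1−q) = 1q + 8(1−q) gives q = 4/9.
Town X's expected payoff (from either row, since indifferent) is 11·4/9 + 0·5/9 = 44/9.

44/9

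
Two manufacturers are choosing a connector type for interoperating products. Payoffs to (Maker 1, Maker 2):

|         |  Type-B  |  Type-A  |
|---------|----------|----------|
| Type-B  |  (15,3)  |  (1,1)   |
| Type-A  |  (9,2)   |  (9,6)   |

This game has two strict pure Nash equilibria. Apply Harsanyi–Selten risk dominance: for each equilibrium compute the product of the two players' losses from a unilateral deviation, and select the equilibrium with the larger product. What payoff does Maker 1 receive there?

9

At both Type-B: Maker 1 loses 15 − 9 = 6 by deviating; Maker 2 loses 3 − 1 = 2. Product = 6·2 = 12.
At both Type-A: Maker 1 loses 9 − 1 = 8 by deviating; Maker 2 loses 6 − 2 = 4. Product = 8·4 = 32.
32 > 12, so both Type-A is risk-dominant. Maker 1's payoff there is 9.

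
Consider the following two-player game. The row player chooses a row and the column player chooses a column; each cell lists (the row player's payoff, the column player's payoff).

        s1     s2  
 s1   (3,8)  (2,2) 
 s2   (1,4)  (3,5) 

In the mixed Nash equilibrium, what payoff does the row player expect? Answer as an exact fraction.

The column player mixes with probability q on s1, chosen so the row player is indifferent: 3q + 2(1−q) = 1q + 3(1−q) gives q = 1/3.
The row player's expected payoff (from either row, since indifferent) is 3·1/3 + 2·2/3 = 7/3.

7/3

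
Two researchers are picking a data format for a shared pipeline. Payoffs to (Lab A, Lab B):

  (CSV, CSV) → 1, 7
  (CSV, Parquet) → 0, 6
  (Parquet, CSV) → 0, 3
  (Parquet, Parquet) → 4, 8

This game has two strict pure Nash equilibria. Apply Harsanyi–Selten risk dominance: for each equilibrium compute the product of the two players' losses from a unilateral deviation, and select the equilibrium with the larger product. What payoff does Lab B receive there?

8

At both CSV: Lab A loses 1 − 0 = 1 by deviating; Lab B loses 7 − 6 = 1. Product = 1·1 = 1.
At both Parquet: Lab A loses 4 − 0 = 4 by deviating; Lab B loses 8 − 3 = 5. Product = 4·5 = 20.
20 > 1, so both Parquet is risk-dominant. Lab B's payoff there is 8.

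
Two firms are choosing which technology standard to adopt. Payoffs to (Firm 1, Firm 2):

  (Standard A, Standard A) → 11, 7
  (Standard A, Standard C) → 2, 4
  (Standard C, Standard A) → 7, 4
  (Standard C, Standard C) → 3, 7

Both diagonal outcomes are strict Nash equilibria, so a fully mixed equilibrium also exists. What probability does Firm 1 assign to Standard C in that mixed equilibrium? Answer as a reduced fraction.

Firm 1's mix p on Standard A must make Firm 2 indifferent between Standard A and Standard C.
Firm 2's payoff from Standard A: 7p + 4(1−p). From Standard C: 4p + 7(1−p).
Set equal: 3p = 3(1−p) → p = 3/6 = 1/2.
Probability on Standard C is 1 − 1/2 = 1/2.

1/2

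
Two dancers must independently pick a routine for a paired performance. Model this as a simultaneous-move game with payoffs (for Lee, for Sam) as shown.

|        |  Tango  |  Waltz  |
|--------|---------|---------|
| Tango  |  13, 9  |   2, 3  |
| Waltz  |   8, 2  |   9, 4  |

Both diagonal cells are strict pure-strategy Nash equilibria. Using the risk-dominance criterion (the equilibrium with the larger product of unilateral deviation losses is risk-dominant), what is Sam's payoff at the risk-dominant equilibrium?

At both Tango: Lee loses 13 − 8 = 5 by deviating; Sam loses 9 − 3 = 6. Product = 5·6 = 30.
At both Waltz: Lee loses 9 − 2 = 7 by deviating; Sam loses 4 − 2 = 2. Product = 7·2 = 14.
30 > 14, so both Tango is risk-dominant. Sam's payoff there is 9.

9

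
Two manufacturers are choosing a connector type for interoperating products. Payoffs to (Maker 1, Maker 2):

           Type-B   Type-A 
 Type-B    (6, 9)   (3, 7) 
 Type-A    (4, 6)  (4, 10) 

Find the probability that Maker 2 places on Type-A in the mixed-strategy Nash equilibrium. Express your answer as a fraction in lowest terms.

2/3

Maker 2's mix q on Type-B must make Maker 1 indifferent between Type-B and Type-A.
Maker 1's payoff from Type-B: 6q + 3(1−q). From Type-A: 4q + 4(1−q).
Set equal: 2q = 1(1−q) → q = 1/3.
Probability on Type-A is 1 − 1/3 = 2/3.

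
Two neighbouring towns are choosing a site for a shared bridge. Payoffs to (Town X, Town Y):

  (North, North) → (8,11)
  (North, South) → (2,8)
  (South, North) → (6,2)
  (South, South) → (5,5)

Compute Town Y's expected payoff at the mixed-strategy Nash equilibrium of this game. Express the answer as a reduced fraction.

13/2

Town X mixes with probability p on North, chosen so Town Y is indifferent: 11p + 2(1−p) = 8p + 5(1−p) gives p = 1/2.
Town Y's expected payoff is 11·1/2 + 2·1/2 = 13/2.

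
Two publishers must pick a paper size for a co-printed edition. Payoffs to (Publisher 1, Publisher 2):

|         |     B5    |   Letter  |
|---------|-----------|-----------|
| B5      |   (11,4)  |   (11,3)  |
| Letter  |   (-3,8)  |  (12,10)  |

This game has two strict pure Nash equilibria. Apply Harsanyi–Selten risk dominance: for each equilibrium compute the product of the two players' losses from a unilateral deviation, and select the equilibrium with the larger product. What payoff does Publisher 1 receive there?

11

At both B5: Publisher 1 loses 11 − (-3) = 14 by deviating; Publisher 2 loses 4 − 3 = 1. Product = 14·1 = 14.
At both Letter: Publisher 1 loses 12 − 11 = 1 by deviating; Publisher 2 loses 10 − 8 = 2. Product = 1·2 = 2.
14 > 2, so both B5 is risk-dominant. Publisher 1's payoff there is 11.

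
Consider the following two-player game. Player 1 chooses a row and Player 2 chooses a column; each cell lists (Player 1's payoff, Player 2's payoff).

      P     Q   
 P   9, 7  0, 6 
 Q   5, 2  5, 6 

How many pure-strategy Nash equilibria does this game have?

Both P: Player 1 gets 9 (best alternative 5); Player 2 gets 7 (best alternative 6). Neither deviates — NE.
Both Q: Player 1 gets 5 (best alternative 0); Player 2 gets 6 (best alternative 2). Neither deviates — NE.
(P, Q) is not a NE: Player 1 would switch to Q (5 > 0).
No other cell survives both best-response checks, so there are 2 pure NE.

2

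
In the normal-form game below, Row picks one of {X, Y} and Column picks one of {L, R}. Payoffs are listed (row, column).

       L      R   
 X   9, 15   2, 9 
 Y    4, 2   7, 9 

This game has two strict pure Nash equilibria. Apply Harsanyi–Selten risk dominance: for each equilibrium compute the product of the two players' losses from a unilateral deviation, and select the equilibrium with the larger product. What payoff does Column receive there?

9

At (X, L): Row loses 9 − 4 = 5 by deviating; Column loses 15 − 9 = 6. Product = 5·6 = 30.
At (Y, R): Row loses 7 − 2 = 5 by deviating; Column loses 9 − 2 = 7. Product = 5·7 = 35.
35 > 30, so (Y, R) is risk-dominant. Column's payoff there is 9.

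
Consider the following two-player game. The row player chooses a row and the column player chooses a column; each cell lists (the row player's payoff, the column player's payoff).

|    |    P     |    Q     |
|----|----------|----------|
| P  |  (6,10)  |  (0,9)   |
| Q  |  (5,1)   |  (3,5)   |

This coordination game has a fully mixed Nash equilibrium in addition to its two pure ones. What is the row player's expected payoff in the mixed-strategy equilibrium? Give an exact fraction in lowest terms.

The column player mixes with probability q on P, chosen so the row player is indifferent: 6q + 0(1−q) = 5q + 3(1−q) gives q = 3/4.
The row player's expected payoff (from either row, since indifferent) is 6·3/4 + 0·1/4 = 9/2.

9/2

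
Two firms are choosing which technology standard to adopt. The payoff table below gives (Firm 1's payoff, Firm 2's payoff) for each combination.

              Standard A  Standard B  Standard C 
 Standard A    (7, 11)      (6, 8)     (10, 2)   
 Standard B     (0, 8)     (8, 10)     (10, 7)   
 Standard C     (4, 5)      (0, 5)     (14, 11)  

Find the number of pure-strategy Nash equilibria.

Both Standard A: Firm 1 gets 7 (best alternative 4); Firm 2 gets 11 (best alternative 8). Neither deviates — NE.
Both Standard B: Firm 1 gets 8 (best alternative 6); Firm 2 gets 10 (best alternative 8). Neither deviates — NE.
Both Standard C: Firm 1 gets 14 (best alternative 10); Firm 2 gets 11 (best alternative 5). Neither deviates — NE.
(Standard A, Standard C) is not a NE: Firm 1 would switch to Standard C (14 > 10).
No other cell survives both best-response checks, so there are 3 pure NE.

3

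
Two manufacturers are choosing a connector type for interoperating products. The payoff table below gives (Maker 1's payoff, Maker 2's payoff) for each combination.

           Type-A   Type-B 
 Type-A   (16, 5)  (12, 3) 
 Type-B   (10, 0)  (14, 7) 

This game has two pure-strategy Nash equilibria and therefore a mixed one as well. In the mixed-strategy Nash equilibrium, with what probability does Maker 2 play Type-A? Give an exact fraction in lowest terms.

1/4

Maker 2's mix q on Type-A must make Maker 1 indifferent between Type-A and Type-B.
Maker 1's payoff from Type-A: 16q + 12(1−q). From Type-B: 10q + 14(1−q).
Set equal: 6q = 2(1−q) → q = 2/8 = 1/4.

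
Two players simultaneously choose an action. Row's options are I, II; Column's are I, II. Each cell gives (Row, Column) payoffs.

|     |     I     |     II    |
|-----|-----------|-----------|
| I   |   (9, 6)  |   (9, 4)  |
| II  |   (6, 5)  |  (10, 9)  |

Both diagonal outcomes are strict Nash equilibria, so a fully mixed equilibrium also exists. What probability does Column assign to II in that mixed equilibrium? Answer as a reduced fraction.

Column's mix q on I must make Row indifferent between I and II.
Row's payoff from I: 9q + 9(1−q). From II: 6q + 10(1−q).
Set equal: 3q = 1(1−q) → q = 1/4.
Probability on II is 1 − 1/4 = 3/4.

3/4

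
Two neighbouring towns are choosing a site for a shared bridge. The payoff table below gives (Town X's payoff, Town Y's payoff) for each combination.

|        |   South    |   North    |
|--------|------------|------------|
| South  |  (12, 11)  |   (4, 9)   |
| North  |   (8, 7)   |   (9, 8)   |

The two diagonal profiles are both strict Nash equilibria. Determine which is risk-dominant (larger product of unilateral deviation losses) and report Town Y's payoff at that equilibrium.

At both South: Town X loses 12 − 8 = 4 by deviating; Town Y loses 11 − 9 = 2. Product = 4·2 = 8.
At both North: Town X loses 9 − 4 = 5 by deviating; Town Y loses 8 − 7 = 1. Product = 5·1 = 5.
8 > 5, so both South is risk-dominant. Town Y's payoff there is 11.

11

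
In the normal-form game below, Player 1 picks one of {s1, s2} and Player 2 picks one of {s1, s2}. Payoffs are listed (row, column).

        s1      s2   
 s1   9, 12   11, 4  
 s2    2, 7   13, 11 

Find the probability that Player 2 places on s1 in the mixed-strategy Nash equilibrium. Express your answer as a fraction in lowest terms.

2/9

Player 2's mix q on s1 must make Player 1 indifferent between s1 and s2.
Player 1's payoff from s1: 9q + 11(1−q). From s2: 2q + 13(1−q).
Set equal: 7q = 2(1−q) → q = 2/9.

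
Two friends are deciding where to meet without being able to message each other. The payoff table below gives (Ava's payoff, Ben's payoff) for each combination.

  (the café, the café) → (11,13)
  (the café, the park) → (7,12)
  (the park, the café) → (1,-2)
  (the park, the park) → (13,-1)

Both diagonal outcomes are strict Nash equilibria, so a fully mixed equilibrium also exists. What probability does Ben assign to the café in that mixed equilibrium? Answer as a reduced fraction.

3/8

Ben's mix q on the café must make Ava indifferent between the café and the park.
Ava's payoff from the café: 11q + 7(1−q). From the park: 1q + 13(1−q).
Set equal: 10q = 6(1−q) → q = 6/16 = 3/8.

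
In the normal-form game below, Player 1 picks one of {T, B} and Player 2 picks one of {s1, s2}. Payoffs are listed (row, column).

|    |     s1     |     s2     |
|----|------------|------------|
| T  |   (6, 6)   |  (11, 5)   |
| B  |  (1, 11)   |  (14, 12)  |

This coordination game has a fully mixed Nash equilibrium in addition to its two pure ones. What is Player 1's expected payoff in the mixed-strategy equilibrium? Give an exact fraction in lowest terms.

Player 2 mixes with probability q on s1, chosen so Player 1 is indifferent: 6q + 11(1−q) = 1q + 14(1−q) gives q = 3/8.
Player 1's expected payoff (from either row, since indifferent) is 6·3/8 + 11·5/8 = 73/8.

73/8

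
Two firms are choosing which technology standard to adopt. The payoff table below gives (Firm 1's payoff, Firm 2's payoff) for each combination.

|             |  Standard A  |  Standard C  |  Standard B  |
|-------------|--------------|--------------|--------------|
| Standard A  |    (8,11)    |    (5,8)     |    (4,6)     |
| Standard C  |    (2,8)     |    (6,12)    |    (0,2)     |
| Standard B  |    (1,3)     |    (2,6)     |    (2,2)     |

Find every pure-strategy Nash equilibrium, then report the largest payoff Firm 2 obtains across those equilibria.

12

Both Standard A is a pure NE (Firm 1: 8 ≥ 2; Firm 2: 11 ≥ 8). Firm 2 gets 11.
Both Standard C is a pure NE (Firm 1: 6 ≥ 5; Firm 2: 12 ≥ 8). Firm 2 gets 12.
Every other cell has a profitable deviation for at least one player. Highest of {11, 12} is 12.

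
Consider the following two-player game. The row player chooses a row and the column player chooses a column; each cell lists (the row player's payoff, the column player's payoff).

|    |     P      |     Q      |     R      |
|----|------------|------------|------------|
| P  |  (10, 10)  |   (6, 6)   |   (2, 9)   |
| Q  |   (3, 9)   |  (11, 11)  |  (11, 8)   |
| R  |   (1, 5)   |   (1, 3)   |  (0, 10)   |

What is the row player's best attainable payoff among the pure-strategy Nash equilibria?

11

Both P is a pure NE (the row player: 10 ≥ 3; the column player: 10 ≥ 9). The row player gets 10.
Both Q is a pure NE (the row player: 11 ≥ 6; the column player: 11 ≥ 9). The row player gets 11.
Every other cell has a profitable deviation for at least one player. Highest of {10, 11} is 11.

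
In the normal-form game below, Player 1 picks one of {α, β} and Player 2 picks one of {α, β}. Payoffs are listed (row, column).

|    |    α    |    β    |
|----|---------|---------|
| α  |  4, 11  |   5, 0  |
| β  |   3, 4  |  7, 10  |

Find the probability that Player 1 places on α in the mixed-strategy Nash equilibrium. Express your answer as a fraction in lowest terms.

Player 1's mix p on α must make Player 2 indifferent between α and β.
Player 2's payoff from α: 11p + 4(1−p). From β: 0p + 10(1−p).
Set equal: 11p = 6(1−p) → p = 6/17.

6/17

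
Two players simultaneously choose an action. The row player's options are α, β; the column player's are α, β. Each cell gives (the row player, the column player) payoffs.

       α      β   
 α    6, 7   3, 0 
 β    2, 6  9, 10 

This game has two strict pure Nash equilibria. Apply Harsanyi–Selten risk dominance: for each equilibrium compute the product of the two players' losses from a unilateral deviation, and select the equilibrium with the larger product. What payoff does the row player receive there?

At both α: the row player loses 6 − 2 = 4 by deviating; the column player loses 7 − 0 = 7. Product = 4·7 = 28.
At both β: the row player loses 9 − 3 = 6 by deviating; the column player loses 10 − 6 = 4. Product = 6·4 = 24.
28 > 24, so both α is risk-dominant. The row player's payoff there is 6.

6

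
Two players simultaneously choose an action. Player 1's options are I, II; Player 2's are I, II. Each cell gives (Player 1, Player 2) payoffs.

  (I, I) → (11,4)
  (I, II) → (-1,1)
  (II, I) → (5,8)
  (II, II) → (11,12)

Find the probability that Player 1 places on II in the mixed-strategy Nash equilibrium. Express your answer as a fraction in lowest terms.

3/7

Player 1's mix p on I must make Player 2 indifferent between I and II.
Player 2's payoff from I: 4p + 8(1−p). From II: 1p + 12(1−p).
Set equal: 3p = 4(1−p) → p = 4/7.
Probability on II is 1 − 4/7 = 3/7.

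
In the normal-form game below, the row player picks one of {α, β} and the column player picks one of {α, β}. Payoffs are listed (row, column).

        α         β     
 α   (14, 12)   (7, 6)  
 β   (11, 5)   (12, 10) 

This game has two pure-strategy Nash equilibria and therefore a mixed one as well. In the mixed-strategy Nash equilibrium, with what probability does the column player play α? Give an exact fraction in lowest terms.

The column player's mix q on α must make the row player indifferent between α and β.
The row player's payoff from α: 14q + 7(1−q). From β: 11q + 12(1−q).
Set equal: 3q = 5(1−q) → q = 5/8.

5/8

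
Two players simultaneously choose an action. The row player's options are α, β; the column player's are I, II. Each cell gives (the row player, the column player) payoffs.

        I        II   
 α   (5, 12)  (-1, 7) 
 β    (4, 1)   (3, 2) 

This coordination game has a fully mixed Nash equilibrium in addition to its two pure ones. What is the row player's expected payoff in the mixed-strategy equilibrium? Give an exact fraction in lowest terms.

19/5

The column player mixes with probability q on I, chosen so the row player is indifferent: 5q + (-1)(1−q) = 4q + 3(1−q) gives q = 4/5.
The row player's expected payoff (from either row, since indifferent) is 5·4/5 + (-1)·1/5 = 19/5.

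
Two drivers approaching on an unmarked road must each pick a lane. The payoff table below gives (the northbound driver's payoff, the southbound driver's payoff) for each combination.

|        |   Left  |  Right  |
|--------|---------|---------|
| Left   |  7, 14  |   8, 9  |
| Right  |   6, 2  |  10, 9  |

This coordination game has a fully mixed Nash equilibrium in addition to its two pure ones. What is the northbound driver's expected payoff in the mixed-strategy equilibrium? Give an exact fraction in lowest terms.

The southbound driver mixes with probability q on Left, chosen so the northbound driver is indifferent: 7q + 8(1−q) = 6q + 10(1−q) gives q = 2/3.
The northbound driver's expected payoff (from either row, since indifferent) is 7·2/3 + 8·1/3 = 22/3.

22/3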